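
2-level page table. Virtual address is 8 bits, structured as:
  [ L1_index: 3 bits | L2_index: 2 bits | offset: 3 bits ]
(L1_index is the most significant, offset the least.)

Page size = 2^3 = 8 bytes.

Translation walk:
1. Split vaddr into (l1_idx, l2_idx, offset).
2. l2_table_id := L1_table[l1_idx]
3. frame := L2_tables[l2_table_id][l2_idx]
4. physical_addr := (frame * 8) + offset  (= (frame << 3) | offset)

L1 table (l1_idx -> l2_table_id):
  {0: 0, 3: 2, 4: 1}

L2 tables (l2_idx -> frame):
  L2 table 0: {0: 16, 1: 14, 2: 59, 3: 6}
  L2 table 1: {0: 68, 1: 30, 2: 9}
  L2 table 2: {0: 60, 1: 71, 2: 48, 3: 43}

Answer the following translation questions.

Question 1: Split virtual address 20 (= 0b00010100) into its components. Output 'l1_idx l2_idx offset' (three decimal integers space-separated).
vaddr = 20 = 0b00010100
  top 3 bits -> l1_idx = 0
  next 2 bits -> l2_idx = 2
  bottom 3 bits -> offset = 4

Answer: 0 2 4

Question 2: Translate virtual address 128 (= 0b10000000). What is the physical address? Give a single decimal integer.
vaddr = 128 = 0b10000000
Split: l1_idx=4, l2_idx=0, offset=0
L1[4] = 1
L2[1][0] = 68
paddr = 68 * 8 + 0 = 544

Answer: 544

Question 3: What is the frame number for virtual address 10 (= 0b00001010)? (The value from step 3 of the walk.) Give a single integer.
vaddr = 10: l1_idx=0, l2_idx=1
L1[0] = 0; L2[0][1] = 14

Answer: 14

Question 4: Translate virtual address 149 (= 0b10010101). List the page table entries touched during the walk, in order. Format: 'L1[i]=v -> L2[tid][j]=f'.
vaddr = 149 = 0b10010101
Split: l1_idx=4, l2_idx=2, offset=5

Answer: L1[4]=1 -> L2[1][2]=9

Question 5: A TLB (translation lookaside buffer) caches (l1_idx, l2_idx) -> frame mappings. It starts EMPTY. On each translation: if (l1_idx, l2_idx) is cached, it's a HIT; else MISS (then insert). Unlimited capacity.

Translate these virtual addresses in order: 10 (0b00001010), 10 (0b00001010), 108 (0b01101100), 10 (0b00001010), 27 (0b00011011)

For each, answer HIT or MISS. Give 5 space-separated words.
vaddr=10: (0,1) not in TLB -> MISS, insert
vaddr=10: (0,1) in TLB -> HIT
vaddr=108: (3,1) not in TLB -> MISS, insert
vaddr=10: (0,1) in TLB -> HIT
vaddr=27: (0,3) not in TLB -> MISS, insert

Answer: MISS HIT MISS HIT MISS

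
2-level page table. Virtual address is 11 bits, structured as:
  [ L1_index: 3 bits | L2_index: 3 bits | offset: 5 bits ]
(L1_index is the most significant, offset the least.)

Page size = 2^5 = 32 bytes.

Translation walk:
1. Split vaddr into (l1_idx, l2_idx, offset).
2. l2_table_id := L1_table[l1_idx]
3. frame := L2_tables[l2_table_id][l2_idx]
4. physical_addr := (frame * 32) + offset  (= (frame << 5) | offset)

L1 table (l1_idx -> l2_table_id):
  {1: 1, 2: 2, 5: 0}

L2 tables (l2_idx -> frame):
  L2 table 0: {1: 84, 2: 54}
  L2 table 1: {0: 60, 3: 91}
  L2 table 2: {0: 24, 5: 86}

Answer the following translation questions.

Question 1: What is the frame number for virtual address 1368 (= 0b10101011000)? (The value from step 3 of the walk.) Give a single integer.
Answer: 54

Derivation:
vaddr = 1368: l1_idx=5, l2_idx=2
L1[5] = 0; L2[0][2] = 54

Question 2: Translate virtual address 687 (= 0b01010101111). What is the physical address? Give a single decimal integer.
vaddr = 687 = 0b01010101111
Split: l1_idx=2, l2_idx=5, offset=15
L1[2] = 2
L2[2][5] = 86
paddr = 86 * 32 + 15 = 2767

Answer: 2767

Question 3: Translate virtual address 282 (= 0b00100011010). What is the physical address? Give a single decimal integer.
Answer: 1946

Derivation:
vaddr = 282 = 0b00100011010
Split: l1_idx=1, l2_idx=0, offset=26
L1[1] = 1
L2[1][0] = 60
paddr = 60 * 32 + 26 = 1946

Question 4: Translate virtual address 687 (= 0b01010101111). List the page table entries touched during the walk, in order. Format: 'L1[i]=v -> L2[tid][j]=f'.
vaddr = 687 = 0b01010101111
Split: l1_idx=2, l2_idx=5, offset=15

Answer: L1[2]=2 -> L2[2][5]=86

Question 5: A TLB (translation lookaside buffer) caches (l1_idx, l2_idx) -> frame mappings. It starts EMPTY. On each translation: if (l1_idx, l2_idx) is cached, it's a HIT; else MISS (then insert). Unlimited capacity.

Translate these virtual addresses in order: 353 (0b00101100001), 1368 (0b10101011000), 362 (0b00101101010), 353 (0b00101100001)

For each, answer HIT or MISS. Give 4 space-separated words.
Answer: MISS MISS HIT HIT

Derivation:
vaddr=353: (1,3) not in TLB -> MISS, insert
vaddr=1368: (5,2) not in TLB -> MISS, insert
vaddr=362: (1,3) in TLB -> HIT
vaddr=353: (1,3) in TLB -> HIT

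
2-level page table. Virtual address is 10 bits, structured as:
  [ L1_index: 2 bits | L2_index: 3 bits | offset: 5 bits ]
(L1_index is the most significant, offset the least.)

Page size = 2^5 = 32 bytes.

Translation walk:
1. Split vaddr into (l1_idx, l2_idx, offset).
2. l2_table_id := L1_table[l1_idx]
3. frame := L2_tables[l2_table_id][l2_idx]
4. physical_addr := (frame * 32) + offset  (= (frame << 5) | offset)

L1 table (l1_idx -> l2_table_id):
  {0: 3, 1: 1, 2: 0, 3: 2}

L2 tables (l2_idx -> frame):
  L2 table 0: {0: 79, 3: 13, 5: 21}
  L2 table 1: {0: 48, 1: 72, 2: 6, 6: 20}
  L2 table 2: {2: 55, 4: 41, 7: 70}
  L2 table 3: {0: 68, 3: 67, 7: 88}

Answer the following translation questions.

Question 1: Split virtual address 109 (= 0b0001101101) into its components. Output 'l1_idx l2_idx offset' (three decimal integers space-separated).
Answer: 0 3 13

Derivation:
vaddr = 109 = 0b0001101101
  top 2 bits -> l1_idx = 0
  next 3 bits -> l2_idx = 3
  bottom 5 bits -> offset = 13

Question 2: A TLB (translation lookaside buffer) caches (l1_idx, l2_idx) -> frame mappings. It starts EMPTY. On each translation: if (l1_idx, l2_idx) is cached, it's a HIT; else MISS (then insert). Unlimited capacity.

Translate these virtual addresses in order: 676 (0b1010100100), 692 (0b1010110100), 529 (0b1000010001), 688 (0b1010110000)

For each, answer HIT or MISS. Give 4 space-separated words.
vaddr=676: (2,5) not in TLB -> MISS, insert
vaddr=692: (2,5) in TLB -> HIT
vaddr=529: (2,0) not in TLB -> MISS, insert
vaddr=688: (2,5) in TLB -> HIT

Answer: MISS HIT MISS HIT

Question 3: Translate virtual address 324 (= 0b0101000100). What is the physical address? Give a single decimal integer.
Answer: 196

Derivation:
vaddr = 324 = 0b0101000100
Split: l1_idx=1, l2_idx=2, offset=4
L1[1] = 1
L2[1][2] = 6
paddr = 6 * 32 + 4 = 196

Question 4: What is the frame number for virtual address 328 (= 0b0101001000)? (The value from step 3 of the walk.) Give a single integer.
Answer: 6

Derivation:
vaddr = 328: l1_idx=1, l2_idx=2
L1[1] = 1; L2[1][2] = 6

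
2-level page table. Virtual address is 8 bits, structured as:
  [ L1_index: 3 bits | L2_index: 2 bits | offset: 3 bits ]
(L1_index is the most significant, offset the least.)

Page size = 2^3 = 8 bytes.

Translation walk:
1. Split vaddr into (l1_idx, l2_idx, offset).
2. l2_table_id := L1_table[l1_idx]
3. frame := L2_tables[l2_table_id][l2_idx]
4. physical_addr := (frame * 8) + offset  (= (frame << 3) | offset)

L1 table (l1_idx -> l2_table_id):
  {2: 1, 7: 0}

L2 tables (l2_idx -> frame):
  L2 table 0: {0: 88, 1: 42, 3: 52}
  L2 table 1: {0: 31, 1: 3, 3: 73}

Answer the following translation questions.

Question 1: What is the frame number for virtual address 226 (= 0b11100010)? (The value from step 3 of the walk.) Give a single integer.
Answer: 88

Derivation:
vaddr = 226: l1_idx=7, l2_idx=0
L1[7] = 0; L2[0][0] = 88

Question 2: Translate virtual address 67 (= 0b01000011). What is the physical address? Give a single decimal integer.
vaddr = 67 = 0b01000011
Split: l1_idx=2, l2_idx=0, offset=3
L1[2] = 1
L2[1][0] = 31
paddr = 31 * 8 + 3 = 251

Answer: 251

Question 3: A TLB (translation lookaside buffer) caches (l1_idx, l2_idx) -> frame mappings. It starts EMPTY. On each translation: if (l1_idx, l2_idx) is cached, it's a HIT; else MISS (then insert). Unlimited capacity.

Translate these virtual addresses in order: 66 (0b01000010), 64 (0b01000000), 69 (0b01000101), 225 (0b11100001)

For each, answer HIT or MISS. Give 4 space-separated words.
vaddr=66: (2,0) not in TLB -> MISS, insert
vaddr=64: (2,0) in TLB -> HIT
vaddr=69: (2,0) in TLB -> HIT
vaddr=225: (7,0) not in TLB -> MISS, insert

Answer: MISS HIT HIT MISS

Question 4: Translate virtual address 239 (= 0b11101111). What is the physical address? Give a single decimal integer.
vaddr = 239 = 0b11101111
Split: l1_idx=7, l2_idx=1, offset=7
L1[7] = 0
L2[0][1] = 42
paddr = 42 * 8 + 7 = 343

Answer: 343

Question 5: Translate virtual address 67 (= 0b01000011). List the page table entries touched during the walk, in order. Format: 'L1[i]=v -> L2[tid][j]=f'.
Answer: L1[2]=1 -> L2[1][0]=31

Derivation:
vaddr = 67 = 0b01000011
Split: l1_idx=2, l2_idx=0, offset=3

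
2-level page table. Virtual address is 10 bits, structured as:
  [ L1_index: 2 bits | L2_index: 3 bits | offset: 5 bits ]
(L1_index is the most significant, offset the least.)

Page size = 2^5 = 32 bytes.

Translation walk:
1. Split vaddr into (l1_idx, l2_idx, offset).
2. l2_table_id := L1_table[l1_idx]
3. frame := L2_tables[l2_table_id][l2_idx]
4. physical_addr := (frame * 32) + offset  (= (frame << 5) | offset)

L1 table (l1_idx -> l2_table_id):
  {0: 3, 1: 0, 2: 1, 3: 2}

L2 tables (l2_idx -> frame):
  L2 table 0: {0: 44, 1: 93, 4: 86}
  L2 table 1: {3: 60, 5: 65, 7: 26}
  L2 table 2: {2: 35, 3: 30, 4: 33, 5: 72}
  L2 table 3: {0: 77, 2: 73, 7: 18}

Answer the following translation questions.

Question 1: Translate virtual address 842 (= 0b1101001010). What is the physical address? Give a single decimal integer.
vaddr = 842 = 0b1101001010
Split: l1_idx=3, l2_idx=2, offset=10
L1[3] = 2
L2[2][2] = 35
paddr = 35 * 32 + 10 = 1130

Answer: 1130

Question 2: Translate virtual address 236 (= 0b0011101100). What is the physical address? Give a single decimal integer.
Answer: 588

Derivation:
vaddr = 236 = 0b0011101100
Split: l1_idx=0, l2_idx=7, offset=12
L1[0] = 3
L2[3][7] = 18
paddr = 18 * 32 + 12 = 588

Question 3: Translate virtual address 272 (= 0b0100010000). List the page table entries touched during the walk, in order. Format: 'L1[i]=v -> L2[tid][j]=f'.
Answer: L1[1]=0 -> L2[0][0]=44

Derivation:
vaddr = 272 = 0b0100010000
Split: l1_idx=1, l2_idx=0, offset=16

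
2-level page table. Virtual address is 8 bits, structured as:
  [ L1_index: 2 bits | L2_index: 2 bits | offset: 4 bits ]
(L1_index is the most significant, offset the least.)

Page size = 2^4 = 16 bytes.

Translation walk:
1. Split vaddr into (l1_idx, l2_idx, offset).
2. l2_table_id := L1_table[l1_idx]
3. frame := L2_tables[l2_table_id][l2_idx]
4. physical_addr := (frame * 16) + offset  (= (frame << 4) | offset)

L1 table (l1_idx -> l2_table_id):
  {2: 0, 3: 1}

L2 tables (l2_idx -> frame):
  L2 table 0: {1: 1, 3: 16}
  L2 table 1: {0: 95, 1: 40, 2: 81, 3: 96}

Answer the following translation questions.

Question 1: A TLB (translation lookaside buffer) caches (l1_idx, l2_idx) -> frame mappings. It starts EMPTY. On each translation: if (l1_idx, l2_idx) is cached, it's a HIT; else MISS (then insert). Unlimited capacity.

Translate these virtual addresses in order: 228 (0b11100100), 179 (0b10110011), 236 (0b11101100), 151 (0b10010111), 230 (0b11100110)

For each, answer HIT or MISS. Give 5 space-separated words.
Answer: MISS MISS HIT MISS HIT

Derivation:
vaddr=228: (3,2) not in TLB -> MISS, insert
vaddr=179: (2,3) not in TLB -> MISS, insert
vaddr=236: (3,2) in TLB -> HIT
vaddr=151: (2,1) not in TLB -> MISS, insert
vaddr=230: (3,2) in TLB -> HIT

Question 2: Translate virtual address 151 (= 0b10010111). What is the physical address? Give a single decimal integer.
vaddr = 151 = 0b10010111
Split: l1_idx=2, l2_idx=1, offset=7
L1[2] = 0
L2[0][1] = 1
paddr = 1 * 16 + 7 = 23

Answer: 23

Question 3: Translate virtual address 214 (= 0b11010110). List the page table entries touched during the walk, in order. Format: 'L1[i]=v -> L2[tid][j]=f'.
Answer: L1[3]=1 -> L2[1][1]=40

Derivation:
vaddr = 214 = 0b11010110
Split: l1_idx=3, l2_idx=1, offset=6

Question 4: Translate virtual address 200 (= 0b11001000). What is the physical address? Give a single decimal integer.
Answer: 1528

Derivation:
vaddr = 200 = 0b11001000
Split: l1_idx=3, l2_idx=0, offset=8
L1[3] = 1
L2[1][0] = 95
paddr = 95 * 16 + 8 = 1528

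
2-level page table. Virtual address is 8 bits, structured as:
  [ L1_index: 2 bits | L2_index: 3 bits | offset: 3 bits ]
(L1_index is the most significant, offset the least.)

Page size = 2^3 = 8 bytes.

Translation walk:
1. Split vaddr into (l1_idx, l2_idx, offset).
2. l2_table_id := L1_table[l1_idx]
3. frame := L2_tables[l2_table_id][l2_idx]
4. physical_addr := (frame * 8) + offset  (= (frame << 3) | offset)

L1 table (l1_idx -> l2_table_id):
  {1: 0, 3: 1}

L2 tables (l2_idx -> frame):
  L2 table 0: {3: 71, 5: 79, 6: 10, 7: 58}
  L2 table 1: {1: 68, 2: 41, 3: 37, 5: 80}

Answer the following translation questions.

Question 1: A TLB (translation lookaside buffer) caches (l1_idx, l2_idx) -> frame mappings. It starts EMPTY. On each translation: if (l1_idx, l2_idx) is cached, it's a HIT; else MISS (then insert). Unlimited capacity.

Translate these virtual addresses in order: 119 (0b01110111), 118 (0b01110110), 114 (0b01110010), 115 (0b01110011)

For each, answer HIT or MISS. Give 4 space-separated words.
vaddr=119: (1,6) not in TLB -> MISS, insert
vaddr=118: (1,6) in TLB -> HIT
vaddr=114: (1,6) in TLB -> HIT
vaddr=115: (1,6) in TLB -> HIT

Answer: MISS HIT HIT HIT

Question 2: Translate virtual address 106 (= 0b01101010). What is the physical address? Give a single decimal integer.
Answer: 634

Derivation:
vaddr = 106 = 0b01101010
Split: l1_idx=1, l2_idx=5, offset=2
L1[1] = 0
L2[0][5] = 79
paddr = 79 * 8 + 2 = 634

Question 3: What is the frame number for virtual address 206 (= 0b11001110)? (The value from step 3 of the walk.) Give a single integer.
vaddr = 206: l1_idx=3, l2_idx=1
L1[3] = 1; L2[1][1] = 68

Answer: 68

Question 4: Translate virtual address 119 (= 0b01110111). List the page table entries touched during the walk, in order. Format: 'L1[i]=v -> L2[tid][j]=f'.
Answer: L1[1]=0 -> L2[0][6]=10

Derivation:
vaddr = 119 = 0b01110111
Split: l1_idx=1, l2_idx=6, offset=7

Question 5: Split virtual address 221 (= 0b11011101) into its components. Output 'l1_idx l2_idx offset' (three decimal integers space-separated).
vaddr = 221 = 0b11011101
  top 2 bits -> l1_idx = 3
  next 3 bits -> l2_idx = 3
  bottom 3 bits -> offset = 5

Answer: 3 3 5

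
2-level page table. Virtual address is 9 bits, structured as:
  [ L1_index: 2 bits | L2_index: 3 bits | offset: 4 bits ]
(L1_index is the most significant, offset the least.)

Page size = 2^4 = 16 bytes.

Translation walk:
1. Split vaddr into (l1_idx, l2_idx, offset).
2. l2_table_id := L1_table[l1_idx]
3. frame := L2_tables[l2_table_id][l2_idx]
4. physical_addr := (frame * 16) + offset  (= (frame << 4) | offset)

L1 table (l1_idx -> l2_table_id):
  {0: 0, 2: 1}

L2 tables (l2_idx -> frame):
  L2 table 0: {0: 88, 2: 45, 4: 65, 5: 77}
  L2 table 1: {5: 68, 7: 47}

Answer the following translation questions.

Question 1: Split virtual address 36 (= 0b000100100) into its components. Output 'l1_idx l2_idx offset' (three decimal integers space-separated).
Answer: 0 2 4

Derivation:
vaddr = 36 = 0b000100100
  top 2 bits -> l1_idx = 0
  next 3 bits -> l2_idx = 2
  bottom 4 bits -> offset = 4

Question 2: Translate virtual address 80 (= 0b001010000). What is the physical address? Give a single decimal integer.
Answer: 1232

Derivation:
vaddr = 80 = 0b001010000
Split: l1_idx=0, l2_idx=5, offset=0
L1[0] = 0
L2[0][5] = 77
paddr = 77 * 16 + 0 = 1232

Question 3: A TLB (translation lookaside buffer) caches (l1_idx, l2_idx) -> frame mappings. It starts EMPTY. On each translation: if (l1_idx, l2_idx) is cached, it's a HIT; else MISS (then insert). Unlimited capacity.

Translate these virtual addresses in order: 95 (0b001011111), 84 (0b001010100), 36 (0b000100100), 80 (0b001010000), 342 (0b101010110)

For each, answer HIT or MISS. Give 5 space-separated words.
Answer: MISS HIT MISS HIT MISS

Derivation:
vaddr=95: (0,5) not in TLB -> MISS, insert
vaddr=84: (0,5) in TLB -> HIT
vaddr=36: (0,2) not in TLB -> MISS, insert
vaddr=80: (0,5) in TLB -> HIT
vaddr=342: (2,5) not in TLB -> MISS, insert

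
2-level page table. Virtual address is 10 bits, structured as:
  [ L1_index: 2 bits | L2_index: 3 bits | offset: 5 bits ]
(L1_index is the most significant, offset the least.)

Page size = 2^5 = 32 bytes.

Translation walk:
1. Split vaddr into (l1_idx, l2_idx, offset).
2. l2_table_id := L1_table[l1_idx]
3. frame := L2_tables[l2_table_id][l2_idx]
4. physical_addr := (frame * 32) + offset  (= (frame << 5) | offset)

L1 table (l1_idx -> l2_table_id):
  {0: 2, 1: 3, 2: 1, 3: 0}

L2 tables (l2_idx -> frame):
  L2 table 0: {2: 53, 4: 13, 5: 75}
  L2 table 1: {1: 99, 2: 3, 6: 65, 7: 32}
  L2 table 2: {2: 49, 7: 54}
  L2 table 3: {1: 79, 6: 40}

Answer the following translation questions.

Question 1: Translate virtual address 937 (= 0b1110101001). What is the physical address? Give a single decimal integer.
Answer: 2409

Derivation:
vaddr = 937 = 0b1110101001
Split: l1_idx=3, l2_idx=5, offset=9
L1[3] = 0
L2[0][5] = 75
paddr = 75 * 32 + 9 = 2409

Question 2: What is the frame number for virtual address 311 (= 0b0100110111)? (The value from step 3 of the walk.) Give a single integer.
vaddr = 311: l1_idx=1, l2_idx=1
L1[1] = 3; L2[3][1] = 79

Answer: 79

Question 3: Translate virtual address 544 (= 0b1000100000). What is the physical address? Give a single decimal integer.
Answer: 3168

Derivation:
vaddr = 544 = 0b1000100000
Split: l1_idx=2, l2_idx=1, offset=0
L1[2] = 1
L2[1][1] = 99
paddr = 99 * 32 + 0 = 3168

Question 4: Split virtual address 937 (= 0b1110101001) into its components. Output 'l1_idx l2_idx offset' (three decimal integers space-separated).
Answer: 3 5 9

Derivation:
vaddr = 937 = 0b1110101001
  top 2 bits -> l1_idx = 3
  next 3 bits -> l2_idx = 5
  bottom 5 bits -> offset = 9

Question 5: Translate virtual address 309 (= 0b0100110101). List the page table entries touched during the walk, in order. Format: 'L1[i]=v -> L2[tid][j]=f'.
vaddr = 309 = 0b0100110101
Split: l1_idx=1, l2_idx=1, offset=21

Answer: L1[1]=3 -> L2[3][1]=79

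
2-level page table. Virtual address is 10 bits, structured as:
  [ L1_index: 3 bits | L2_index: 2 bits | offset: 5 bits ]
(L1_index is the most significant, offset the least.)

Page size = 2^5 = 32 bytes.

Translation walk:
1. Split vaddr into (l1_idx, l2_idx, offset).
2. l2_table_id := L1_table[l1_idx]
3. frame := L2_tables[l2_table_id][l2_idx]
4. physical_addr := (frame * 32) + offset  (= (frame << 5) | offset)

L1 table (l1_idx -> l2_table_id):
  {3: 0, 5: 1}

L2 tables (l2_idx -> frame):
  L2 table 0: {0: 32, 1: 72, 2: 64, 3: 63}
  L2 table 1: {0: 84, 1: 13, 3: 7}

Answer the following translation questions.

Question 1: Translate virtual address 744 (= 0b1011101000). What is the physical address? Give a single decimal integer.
vaddr = 744 = 0b1011101000
Split: l1_idx=5, l2_idx=3, offset=8
L1[5] = 1
L2[1][3] = 7
paddr = 7 * 32 + 8 = 232

Answer: 232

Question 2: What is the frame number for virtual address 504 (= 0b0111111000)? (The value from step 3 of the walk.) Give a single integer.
Answer: 63

Derivation:
vaddr = 504: l1_idx=3, l2_idx=3
L1[3] = 0; L2[0][3] = 63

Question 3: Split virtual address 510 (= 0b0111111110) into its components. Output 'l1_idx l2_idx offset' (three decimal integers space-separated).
vaddr = 510 = 0b0111111110
  top 3 bits -> l1_idx = 3
  next 2 bits -> l2_idx = 3
  bottom 5 bits -> offset = 30

Answer: 3 3 30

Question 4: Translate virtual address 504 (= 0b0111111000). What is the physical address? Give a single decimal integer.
Answer: 2040

Derivation:
vaddr = 504 = 0b0111111000
Split: l1_idx=3, l2_idx=3, offset=24
L1[3] = 0
L2[0][3] = 63
paddr = 63 * 32 + 24 = 2040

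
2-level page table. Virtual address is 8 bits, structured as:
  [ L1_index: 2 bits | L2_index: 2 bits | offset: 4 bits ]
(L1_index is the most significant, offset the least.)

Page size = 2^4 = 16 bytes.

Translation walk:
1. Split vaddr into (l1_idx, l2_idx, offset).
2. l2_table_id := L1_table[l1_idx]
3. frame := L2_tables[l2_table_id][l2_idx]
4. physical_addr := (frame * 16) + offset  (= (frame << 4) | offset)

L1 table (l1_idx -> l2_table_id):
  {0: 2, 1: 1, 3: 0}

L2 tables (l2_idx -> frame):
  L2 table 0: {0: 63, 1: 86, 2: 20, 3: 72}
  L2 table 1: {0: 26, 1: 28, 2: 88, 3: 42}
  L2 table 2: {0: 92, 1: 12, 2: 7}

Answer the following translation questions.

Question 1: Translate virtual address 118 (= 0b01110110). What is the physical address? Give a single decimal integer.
Answer: 678

Derivation:
vaddr = 118 = 0b01110110
Split: l1_idx=1, l2_idx=3, offset=6
L1[1] = 1
L2[1][3] = 42
paddr = 42 * 16 + 6 = 678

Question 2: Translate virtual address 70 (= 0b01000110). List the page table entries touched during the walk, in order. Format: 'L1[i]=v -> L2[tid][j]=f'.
Answer: L1[1]=1 -> L2[1][0]=26

Derivation:
vaddr = 70 = 0b01000110
Split: l1_idx=1, l2_idx=0, offset=6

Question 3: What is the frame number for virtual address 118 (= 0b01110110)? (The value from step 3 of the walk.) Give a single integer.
vaddr = 118: l1_idx=1, l2_idx=3
L1[1] = 1; L2[1][3] = 42

Answer: 42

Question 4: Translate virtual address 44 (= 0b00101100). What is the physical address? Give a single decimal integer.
vaddr = 44 = 0b00101100
Split: l1_idx=0, l2_idx=2, offset=12
L1[0] = 2
L2[2][2] = 7
paddr = 7 * 16 + 12 = 124

Answer: 124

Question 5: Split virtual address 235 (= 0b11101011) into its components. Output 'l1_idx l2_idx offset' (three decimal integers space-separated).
Answer: 3 2 11

Derivation:
vaddr = 235 = 0b11101011
  top 2 bits -> l1_idx = 3
  next 2 bits -> l2_idx = 2
  bottom 4 bits -> offset = 11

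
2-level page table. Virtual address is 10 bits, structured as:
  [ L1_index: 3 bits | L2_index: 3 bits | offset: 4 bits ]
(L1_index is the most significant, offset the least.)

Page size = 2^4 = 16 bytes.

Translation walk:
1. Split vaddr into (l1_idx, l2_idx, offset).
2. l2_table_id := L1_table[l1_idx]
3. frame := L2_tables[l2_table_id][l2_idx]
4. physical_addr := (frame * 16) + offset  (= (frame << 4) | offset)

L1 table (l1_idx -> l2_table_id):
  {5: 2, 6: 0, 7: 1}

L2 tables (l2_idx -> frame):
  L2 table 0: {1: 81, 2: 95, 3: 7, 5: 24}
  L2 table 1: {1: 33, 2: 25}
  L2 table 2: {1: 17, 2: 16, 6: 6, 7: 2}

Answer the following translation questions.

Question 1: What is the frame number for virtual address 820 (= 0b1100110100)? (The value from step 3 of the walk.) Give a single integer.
vaddr = 820: l1_idx=6, l2_idx=3
L1[6] = 0; L2[0][3] = 7

Answer: 7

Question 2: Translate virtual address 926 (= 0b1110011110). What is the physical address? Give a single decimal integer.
Answer: 542

Derivation:
vaddr = 926 = 0b1110011110
Split: l1_idx=7, l2_idx=1, offset=14
L1[7] = 1
L2[1][1] = 33
paddr = 33 * 16 + 14 = 542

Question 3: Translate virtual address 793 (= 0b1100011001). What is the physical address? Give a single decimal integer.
vaddr = 793 = 0b1100011001
Split: l1_idx=6, l2_idx=1, offset=9
L1[6] = 0
L2[0][1] = 81
paddr = 81 * 16 + 9 = 1305

Answer: 1305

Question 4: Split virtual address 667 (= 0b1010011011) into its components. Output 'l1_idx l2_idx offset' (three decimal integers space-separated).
Answer: 5 1 11

Derivation:
vaddr = 667 = 0b1010011011
  top 3 bits -> l1_idx = 5
  next 3 bits -> l2_idx = 1
  bottom 4 bits -> offset = 11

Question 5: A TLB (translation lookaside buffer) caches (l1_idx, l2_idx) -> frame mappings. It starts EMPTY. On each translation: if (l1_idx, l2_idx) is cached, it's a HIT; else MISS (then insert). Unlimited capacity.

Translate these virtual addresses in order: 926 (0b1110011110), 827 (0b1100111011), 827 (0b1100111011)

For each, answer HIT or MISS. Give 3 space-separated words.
Answer: MISS MISS HIT

Derivation:
vaddr=926: (7,1) not in TLB -> MISS, insert
vaddr=827: (6,3) not in TLB -> MISS, insert
vaddr=827: (6,3) in TLB -> HIT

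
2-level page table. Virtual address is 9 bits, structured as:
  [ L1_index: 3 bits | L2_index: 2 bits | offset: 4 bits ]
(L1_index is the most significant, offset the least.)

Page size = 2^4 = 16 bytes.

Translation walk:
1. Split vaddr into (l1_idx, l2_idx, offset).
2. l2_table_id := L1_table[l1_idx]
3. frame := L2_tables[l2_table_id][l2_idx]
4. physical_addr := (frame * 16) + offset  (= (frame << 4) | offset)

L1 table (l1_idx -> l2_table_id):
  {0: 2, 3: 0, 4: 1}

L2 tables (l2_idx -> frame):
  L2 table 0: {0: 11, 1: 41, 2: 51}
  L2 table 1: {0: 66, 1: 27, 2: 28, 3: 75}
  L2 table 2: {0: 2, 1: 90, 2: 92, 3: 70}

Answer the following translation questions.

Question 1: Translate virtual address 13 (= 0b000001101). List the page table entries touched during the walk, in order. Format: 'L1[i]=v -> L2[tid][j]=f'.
Answer: L1[0]=2 -> L2[2][0]=2

Derivation:
vaddr = 13 = 0b000001101
Split: l1_idx=0, l2_idx=0, offset=13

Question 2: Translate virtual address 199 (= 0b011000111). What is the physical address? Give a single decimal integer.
vaddr = 199 = 0b011000111
Split: l1_idx=3, l2_idx=0, offset=7
L1[3] = 0
L2[0][0] = 11
paddr = 11 * 16 + 7 = 183

Answer: 183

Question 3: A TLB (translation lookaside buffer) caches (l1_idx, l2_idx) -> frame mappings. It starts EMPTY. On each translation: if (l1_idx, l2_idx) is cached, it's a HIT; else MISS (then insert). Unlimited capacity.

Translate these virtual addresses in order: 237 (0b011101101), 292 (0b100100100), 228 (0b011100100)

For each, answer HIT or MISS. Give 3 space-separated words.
Answer: MISS MISS HIT

Derivation:
vaddr=237: (3,2) not in TLB -> MISS, insert
vaddr=292: (4,2) not in TLB -> MISS, insert
vaddr=228: (3,2) in TLB -> HIT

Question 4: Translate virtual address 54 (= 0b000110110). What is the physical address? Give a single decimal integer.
vaddr = 54 = 0b000110110
Split: l1_idx=0, l2_idx=3, offset=6
L1[0] = 2
L2[2][3] = 70
paddr = 70 * 16 + 6 = 1126

Answer: 1126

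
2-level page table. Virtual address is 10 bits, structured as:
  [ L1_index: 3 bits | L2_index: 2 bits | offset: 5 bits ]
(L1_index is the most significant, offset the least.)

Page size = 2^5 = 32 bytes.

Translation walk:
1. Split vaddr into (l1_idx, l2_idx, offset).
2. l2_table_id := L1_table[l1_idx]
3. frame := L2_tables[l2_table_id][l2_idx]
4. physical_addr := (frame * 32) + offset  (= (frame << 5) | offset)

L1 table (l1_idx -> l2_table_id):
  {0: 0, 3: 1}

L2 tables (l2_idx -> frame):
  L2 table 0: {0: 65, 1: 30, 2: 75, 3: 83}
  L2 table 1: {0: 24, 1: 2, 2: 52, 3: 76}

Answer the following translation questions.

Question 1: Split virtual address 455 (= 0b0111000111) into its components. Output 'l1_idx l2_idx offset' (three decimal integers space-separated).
vaddr = 455 = 0b0111000111
  top 3 bits -> l1_idx = 3
  next 2 bits -> l2_idx = 2
  bottom 5 bits -> offset = 7

Answer: 3 2 7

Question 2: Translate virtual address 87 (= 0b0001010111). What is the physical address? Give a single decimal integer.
Answer: 2423

Derivation:
vaddr = 87 = 0b0001010111
Split: l1_idx=0, l2_idx=2, offset=23
L1[0] = 0
L2[0][2] = 75
paddr = 75 * 32 + 23 = 2423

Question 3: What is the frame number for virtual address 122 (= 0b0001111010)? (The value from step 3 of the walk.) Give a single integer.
vaddr = 122: l1_idx=0, l2_idx=3
L1[0] = 0; L2[0][3] = 83

Answer: 83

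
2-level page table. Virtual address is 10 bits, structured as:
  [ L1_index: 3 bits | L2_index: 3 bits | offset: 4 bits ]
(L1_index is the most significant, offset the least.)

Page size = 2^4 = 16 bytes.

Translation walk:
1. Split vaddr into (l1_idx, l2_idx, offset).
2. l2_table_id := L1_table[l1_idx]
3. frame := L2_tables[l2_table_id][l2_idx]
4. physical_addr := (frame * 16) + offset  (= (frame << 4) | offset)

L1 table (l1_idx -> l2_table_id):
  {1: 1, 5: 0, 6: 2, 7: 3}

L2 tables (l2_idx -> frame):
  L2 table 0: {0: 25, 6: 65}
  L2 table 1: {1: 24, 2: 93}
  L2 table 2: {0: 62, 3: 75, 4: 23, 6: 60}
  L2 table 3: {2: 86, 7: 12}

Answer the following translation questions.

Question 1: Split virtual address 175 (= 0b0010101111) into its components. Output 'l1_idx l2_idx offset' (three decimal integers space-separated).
Answer: 1 2 15

Derivation:
vaddr = 175 = 0b0010101111
  top 3 bits -> l1_idx = 1
  next 3 bits -> l2_idx = 2
  bottom 4 bits -> offset = 15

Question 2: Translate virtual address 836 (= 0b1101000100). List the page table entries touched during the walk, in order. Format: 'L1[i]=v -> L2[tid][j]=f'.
vaddr = 836 = 0b1101000100
Split: l1_idx=6, l2_idx=4, offset=4

Answer: L1[6]=2 -> L2[2][4]=23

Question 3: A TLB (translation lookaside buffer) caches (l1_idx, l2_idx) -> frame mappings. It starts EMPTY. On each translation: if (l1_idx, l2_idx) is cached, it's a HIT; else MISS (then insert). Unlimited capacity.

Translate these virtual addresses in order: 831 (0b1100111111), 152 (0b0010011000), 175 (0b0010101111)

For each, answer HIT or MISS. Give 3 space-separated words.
vaddr=831: (6,3) not in TLB -> MISS, insert
vaddr=152: (1,1) not in TLB -> MISS, insert
vaddr=175: (1,2) not in TLB -> MISS, insert

Answer: MISS MISS MISS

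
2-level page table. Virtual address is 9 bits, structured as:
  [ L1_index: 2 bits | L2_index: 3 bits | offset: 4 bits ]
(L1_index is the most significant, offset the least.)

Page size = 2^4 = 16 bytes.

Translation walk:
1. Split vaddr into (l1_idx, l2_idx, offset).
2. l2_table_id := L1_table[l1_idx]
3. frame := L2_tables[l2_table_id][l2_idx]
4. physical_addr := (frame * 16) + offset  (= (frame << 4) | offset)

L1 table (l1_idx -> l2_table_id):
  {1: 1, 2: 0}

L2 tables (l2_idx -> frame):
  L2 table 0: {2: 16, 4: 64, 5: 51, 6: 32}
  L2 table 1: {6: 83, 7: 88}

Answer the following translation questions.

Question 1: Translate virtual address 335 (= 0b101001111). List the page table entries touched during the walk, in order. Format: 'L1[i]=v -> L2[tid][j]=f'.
Answer: L1[2]=0 -> L2[0][4]=64

Derivation:
vaddr = 335 = 0b101001111
Split: l1_idx=2, l2_idx=4, offset=15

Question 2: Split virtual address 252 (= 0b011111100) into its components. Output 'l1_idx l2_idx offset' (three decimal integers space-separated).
Answer: 1 7 12

Derivation:
vaddr = 252 = 0b011111100
  top 2 bits -> l1_idx = 1
  next 3 bits -> l2_idx = 7
  bottom 4 bits -> offset = 12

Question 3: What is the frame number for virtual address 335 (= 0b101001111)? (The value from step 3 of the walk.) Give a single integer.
Answer: 64

Derivation:
vaddr = 335: l1_idx=2, l2_idx=4
L1[2] = 0; L2[0][4] = 64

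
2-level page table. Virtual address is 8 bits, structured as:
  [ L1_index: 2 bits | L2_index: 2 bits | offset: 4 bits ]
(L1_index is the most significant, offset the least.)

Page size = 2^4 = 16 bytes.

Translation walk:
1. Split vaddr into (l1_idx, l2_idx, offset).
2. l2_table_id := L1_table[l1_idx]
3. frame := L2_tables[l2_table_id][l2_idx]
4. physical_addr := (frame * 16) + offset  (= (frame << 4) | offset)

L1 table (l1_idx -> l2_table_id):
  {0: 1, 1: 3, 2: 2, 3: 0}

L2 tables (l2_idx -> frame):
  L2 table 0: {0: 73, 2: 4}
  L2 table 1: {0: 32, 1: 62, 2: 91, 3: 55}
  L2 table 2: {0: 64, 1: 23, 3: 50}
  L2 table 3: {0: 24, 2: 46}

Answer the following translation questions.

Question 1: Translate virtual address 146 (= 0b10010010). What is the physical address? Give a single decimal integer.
vaddr = 146 = 0b10010010
Split: l1_idx=2, l2_idx=1, offset=2
L1[2] = 2
L2[2][1] = 23
paddr = 23 * 16 + 2 = 370

Answer: 370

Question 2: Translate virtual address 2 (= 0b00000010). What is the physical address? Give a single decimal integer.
Answer: 514

Derivation:
vaddr = 2 = 0b00000010
Split: l1_idx=0, l2_idx=0, offset=2
L1[0] = 1
L2[1][0] = 32
paddr = 32 * 16 + 2 = 514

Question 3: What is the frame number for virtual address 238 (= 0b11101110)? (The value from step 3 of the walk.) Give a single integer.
vaddr = 238: l1_idx=3, l2_idx=2
L1[3] = 0; L2[0][2] = 4

Answer: 4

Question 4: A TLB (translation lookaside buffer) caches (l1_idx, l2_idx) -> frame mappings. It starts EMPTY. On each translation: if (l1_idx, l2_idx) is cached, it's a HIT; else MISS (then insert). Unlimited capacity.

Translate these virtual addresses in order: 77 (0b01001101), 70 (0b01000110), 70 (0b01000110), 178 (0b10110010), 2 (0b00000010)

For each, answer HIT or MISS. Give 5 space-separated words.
Answer: MISS HIT HIT MISS MISS

Derivation:
vaddr=77: (1,0) not in TLB -> MISS, insert
vaddr=70: (1,0) in TLB -> HIT
vaddr=70: (1,0) in TLB -> HIT
vaddr=178: (2,3) not in TLB -> MISS, insert
vaddr=2: (0,0) not in TLB -> MISS, insert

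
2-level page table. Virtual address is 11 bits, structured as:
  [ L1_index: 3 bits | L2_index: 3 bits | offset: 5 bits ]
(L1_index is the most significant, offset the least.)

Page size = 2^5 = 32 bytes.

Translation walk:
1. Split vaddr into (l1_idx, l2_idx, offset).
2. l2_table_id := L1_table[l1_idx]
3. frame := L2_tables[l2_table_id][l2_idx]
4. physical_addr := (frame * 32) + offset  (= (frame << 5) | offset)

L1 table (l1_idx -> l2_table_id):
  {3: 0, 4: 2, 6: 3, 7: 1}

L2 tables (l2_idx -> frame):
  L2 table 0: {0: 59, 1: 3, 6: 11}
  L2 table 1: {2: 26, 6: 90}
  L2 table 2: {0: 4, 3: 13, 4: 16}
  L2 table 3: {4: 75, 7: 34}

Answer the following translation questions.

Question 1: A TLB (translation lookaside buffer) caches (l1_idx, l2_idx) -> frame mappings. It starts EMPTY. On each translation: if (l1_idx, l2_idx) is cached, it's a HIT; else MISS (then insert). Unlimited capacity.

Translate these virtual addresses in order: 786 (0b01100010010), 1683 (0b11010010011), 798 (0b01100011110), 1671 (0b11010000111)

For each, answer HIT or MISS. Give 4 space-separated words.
Answer: MISS MISS HIT HIT

Derivation:
vaddr=786: (3,0) not in TLB -> MISS, insert
vaddr=1683: (6,4) not in TLB -> MISS, insert
vaddr=798: (3,0) in TLB -> HIT
vaddr=1671: (6,4) in TLB -> HIT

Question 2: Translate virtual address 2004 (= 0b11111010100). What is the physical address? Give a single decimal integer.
vaddr = 2004 = 0b11111010100
Split: l1_idx=7, l2_idx=6, offset=20
L1[7] = 1
L2[1][6] = 90
paddr = 90 * 32 + 20 = 2900

Answer: 2900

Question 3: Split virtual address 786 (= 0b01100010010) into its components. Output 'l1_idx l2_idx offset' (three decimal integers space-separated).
Answer: 3 0 18

Derivation:
vaddr = 786 = 0b01100010010
  top 3 bits -> l1_idx = 3
  next 3 bits -> l2_idx = 0
  bottom 5 bits -> offset = 18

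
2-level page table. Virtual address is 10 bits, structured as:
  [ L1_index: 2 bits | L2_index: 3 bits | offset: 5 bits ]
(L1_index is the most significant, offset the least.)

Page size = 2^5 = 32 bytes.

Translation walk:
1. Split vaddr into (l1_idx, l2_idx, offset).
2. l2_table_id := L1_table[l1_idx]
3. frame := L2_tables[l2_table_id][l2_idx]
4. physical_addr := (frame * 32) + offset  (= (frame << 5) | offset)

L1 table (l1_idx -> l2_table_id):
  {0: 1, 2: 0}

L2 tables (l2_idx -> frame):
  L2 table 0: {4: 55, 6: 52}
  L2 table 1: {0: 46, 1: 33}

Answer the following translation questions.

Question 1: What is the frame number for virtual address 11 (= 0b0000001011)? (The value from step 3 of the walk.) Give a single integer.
Answer: 46

Derivation:
vaddr = 11: l1_idx=0, l2_idx=0
L1[0] = 1; L2[1][0] = 46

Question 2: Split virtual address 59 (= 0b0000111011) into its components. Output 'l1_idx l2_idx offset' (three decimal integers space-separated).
vaddr = 59 = 0b0000111011
  top 2 bits -> l1_idx = 0
  next 3 bits -> l2_idx = 1
  bottom 5 bits -> offset = 27

Answer: 0 1 27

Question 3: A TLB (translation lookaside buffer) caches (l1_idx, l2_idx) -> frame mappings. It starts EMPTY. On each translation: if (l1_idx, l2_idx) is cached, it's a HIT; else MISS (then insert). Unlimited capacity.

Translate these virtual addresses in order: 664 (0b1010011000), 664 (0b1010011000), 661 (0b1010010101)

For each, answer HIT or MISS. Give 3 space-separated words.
Answer: MISS HIT HIT

Derivation:
vaddr=664: (2,4) not in TLB -> MISS, insert
vaddr=664: (2,4) in TLB -> HIT
vaddr=661: (2,4) in TLB -> HIT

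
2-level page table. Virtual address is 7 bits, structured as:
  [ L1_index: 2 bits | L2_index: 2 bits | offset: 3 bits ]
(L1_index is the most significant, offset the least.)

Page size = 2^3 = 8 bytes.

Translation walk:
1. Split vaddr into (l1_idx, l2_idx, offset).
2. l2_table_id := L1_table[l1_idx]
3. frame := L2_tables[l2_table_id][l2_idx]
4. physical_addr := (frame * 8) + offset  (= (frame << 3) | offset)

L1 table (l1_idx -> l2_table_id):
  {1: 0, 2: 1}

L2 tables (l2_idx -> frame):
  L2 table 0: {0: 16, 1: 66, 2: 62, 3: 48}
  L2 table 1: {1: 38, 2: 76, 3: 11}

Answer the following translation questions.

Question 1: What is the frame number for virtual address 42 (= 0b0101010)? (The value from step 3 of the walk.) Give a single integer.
vaddr = 42: l1_idx=1, l2_idx=1
L1[1] = 0; L2[0][1] = 66

Answer: 66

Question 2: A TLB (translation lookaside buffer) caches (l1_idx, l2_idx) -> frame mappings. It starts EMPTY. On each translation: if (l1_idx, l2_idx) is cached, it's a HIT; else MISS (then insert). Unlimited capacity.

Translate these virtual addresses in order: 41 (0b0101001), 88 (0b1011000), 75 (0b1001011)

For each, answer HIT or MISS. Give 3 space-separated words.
vaddr=41: (1,1) not in TLB -> MISS, insert
vaddr=88: (2,3) not in TLB -> MISS, insert
vaddr=75: (2,1) not in TLB -> MISS, insert

Answer: MISS MISS MISS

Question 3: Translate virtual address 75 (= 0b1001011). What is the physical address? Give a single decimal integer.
Answer: 307

Derivation:
vaddr = 75 = 0b1001011
Split: l1_idx=2, l2_idx=1, offset=3
L1[2] = 1
L2[1][1] = 38
paddr = 38 * 8 + 3 = 307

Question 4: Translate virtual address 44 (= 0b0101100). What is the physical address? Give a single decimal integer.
vaddr = 44 = 0b0101100
Split: l1_idx=1, l2_idx=1, offset=4
L1[1] = 0
L2[0][1] = 66
paddr = 66 * 8 + 4 = 532

Answer: 532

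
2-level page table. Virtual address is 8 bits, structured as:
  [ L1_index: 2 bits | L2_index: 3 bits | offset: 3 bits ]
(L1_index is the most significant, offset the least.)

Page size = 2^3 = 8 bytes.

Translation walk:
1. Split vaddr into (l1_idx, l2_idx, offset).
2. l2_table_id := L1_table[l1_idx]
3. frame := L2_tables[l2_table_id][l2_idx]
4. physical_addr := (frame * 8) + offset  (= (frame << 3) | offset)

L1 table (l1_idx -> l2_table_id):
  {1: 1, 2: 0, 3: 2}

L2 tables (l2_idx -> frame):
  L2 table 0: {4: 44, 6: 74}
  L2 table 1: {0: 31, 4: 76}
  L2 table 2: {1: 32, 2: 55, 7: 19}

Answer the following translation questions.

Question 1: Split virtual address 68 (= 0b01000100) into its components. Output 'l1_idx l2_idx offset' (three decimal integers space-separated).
Answer: 1 0 4

Derivation:
vaddr = 68 = 0b01000100
  top 2 bits -> l1_idx = 1
  next 3 bits -> l2_idx = 0
  bottom 3 bits -> offset = 4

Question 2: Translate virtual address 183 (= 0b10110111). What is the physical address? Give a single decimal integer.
vaddr = 183 = 0b10110111
Split: l1_idx=2, l2_idx=6, offset=7
L1[2] = 0
L2[0][6] = 74
paddr = 74 * 8 + 7 = 599

Answer: 599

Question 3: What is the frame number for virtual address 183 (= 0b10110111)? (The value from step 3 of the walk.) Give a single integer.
Answer: 74

Derivation:
vaddr = 183: l1_idx=2, l2_idx=6
L1[2] = 0; L2[0][6] = 74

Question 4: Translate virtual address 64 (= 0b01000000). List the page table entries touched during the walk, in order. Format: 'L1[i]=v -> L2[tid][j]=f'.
vaddr = 64 = 0b01000000
Split: l1_idx=1, l2_idx=0, offset=0

Answer: L1[1]=1 -> L2[1][0]=31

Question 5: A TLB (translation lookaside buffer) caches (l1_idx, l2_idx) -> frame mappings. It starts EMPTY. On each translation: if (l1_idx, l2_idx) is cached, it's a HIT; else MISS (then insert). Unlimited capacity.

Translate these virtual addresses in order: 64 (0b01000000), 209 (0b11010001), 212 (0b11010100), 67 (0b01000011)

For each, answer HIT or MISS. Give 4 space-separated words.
vaddr=64: (1,0) not in TLB -> MISS, insert
vaddr=209: (3,2) not in TLB -> MISS, insert
vaddr=212: (3,2) in TLB -> HIT
vaddr=67: (1,0) in TLB -> HIT

Answer: MISS MISS HIT HIT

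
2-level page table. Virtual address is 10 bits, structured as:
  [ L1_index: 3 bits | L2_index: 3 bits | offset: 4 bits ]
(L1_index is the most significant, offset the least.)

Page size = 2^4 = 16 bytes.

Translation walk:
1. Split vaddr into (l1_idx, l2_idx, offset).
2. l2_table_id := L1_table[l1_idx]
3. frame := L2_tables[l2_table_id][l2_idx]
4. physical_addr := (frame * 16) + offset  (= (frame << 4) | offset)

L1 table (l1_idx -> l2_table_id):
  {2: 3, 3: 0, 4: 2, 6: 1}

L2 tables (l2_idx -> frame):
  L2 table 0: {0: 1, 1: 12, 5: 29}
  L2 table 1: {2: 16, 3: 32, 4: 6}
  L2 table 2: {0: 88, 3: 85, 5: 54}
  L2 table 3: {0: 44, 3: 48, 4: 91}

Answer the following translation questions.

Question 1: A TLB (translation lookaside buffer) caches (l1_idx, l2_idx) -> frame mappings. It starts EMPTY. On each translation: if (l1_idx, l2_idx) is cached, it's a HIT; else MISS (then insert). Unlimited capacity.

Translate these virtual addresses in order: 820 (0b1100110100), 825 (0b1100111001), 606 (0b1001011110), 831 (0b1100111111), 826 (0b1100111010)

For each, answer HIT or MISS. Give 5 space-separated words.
Answer: MISS HIT MISS HIT HIT

Derivation:
vaddr=820: (6,3) not in TLB -> MISS, insert
vaddr=825: (6,3) in TLB -> HIT
vaddr=606: (4,5) not in TLB -> MISS, insert
vaddr=831: (6,3) in TLB -> HIT
vaddr=826: (6,3) in TLB -> HIT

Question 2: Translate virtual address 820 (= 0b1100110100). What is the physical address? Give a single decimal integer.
vaddr = 820 = 0b1100110100
Split: l1_idx=6, l2_idx=3, offset=4
L1[6] = 1
L2[1][3] = 32
paddr = 32 * 16 + 4 = 516

Answer: 516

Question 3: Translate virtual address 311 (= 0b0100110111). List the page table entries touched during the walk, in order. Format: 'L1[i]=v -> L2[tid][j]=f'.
Answer: L1[2]=3 -> L2[3][3]=48

Derivation:
vaddr = 311 = 0b0100110111
Split: l1_idx=2, l2_idx=3, offset=7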